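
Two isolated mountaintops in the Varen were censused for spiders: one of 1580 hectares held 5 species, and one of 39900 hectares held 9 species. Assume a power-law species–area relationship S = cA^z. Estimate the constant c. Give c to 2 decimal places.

1.31

z = ln(S₂/S₁) / ln(A₂/A₁) = ln(9/5) / ln(39900/1580) = 0.5878 / 3.2290 = 0.1820
c = S₁ / A₁^z = 5 / 1580^0.1820 = 5 / 3.822 = 1.308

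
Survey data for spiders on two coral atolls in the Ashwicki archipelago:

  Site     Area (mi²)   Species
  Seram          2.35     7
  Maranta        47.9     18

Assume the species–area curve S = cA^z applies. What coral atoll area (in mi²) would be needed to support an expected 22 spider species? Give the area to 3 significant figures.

z = ln(18/7) / ln(47.9/2.35) = 0.9445 / 3.0147 = 0.3133
c = 7 / 2.35^0.3133 = 7 / 1.307 = 5.356
A = (22/5.356)^(1/0.3133) ⇒ ln A = ln(4.107)/0.3133 = 4.5097
A = e^4.5097 ≈ 90.89 mi²

90.9 mi²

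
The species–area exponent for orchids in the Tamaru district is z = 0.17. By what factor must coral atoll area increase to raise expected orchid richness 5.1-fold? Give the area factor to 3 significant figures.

14500

(A₂/A₁)^0.17 = 5.1, so A₂/A₁ = 5.1^(1/0.17) = 5.1^5.882
ln(A₂/A₁) = ln 5.1 / 0.17 = 1.6292 / 0.17 = 9.5838
A₂/A₁ = e^9.5838 ≈ 14527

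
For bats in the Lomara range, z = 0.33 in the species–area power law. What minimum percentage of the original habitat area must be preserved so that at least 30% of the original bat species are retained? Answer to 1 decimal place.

2.6%

Need (A_new/A_old)^0.33 = 0.3, so A_new/A_old = 0.3^(1/0.33) = 0.3^3.03
ln(A_new/A_old) = ln 0.3 / 0.33 = -1.2040 / 0.33 = -3.6484
A_new/A_old = e^-3.6484 ≈ 0.02603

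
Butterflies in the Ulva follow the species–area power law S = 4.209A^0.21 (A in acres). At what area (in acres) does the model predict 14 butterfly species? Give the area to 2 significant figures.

310 acres

14 = 4.209 × A^0.21  ⇒  A^0.21 = 14/4.209 = 3.326
ln A = ln(3.326) / 0.21 = 1.2018 / 0.21 = 5.7230
A = e^5.7230 ≈ 305.8 acres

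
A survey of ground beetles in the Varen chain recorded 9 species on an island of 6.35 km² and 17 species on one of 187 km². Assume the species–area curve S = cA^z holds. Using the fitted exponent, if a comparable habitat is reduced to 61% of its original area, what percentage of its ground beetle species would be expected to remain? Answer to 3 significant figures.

91.1%

z = ln(17/9) / ln(187/6.35) = 0.6360 / 3.3827 = 0.1880
S_new/S_old = (A_new/A_old)^z = 0.61^0.1880 = exp(0.1880 × -0.4943) = 0.9113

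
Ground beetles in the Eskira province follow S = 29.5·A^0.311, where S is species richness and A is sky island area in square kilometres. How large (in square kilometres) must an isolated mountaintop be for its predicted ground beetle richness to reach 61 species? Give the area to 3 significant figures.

10.3 square kilometres

61 = 29.5 × A^0.311  ⇒  A^0.311 = 61/29.5 = 2.068
ln A = ln(2.068) / 0.311 = 0.7265 / 0.311 = 2.3360
A = e^2.3360 ≈ 10.34 square kilometres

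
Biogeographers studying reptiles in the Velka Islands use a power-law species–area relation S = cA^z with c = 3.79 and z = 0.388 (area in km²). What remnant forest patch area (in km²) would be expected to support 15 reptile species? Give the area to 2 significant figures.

15 = 3.79 × A^0.388  ⇒  A^0.388 = 15/3.79 = 3.958
ln A = ln(3.958) / 0.388 = 1.3757 / 0.388 = 3.5456
A = e^3.5456 ≈ 34.66 km²

35 km²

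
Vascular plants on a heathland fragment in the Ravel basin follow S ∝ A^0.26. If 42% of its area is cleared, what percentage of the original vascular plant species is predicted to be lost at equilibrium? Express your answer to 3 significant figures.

S_new/S_old = (A_new/A_old)^z = 0.58^0.26
= exp(0.26 × ln 0.58) = exp(0.26 × -0.5447) = exp(-0.1416) ≈ 0.8679
Fraction lost = 1 − 0.8679 = 0.1321

13.2%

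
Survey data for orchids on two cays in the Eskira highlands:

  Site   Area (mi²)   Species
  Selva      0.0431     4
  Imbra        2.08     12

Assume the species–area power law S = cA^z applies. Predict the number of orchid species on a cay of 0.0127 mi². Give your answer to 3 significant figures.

2.83

z = ln(12/4) / ln(2.08/0.0431) = 1.0986 / 3.8766 = 0.2834
c = 4 / 0.0431^0.2834 = 4 / 0.4102 = 9.751
S₃ = 9.751 × 0.0127^0.2834 = 9.751 × 0.2902 ≈ 2.829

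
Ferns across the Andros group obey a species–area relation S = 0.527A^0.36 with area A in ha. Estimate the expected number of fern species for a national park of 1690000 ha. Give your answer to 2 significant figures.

92

S = 0.527 × 1690000^0.36 = 0.527 × 174.6 ≈ 92.01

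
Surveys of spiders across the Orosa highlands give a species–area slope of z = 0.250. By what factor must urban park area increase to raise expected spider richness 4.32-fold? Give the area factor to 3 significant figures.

(A₂/A₁)^0.25 = 4.32, so A₂/A₁ = 4.32^(1/0.25) = 4.32^4
ln(A₂/A₁) = ln 4.32 / 0.25 = 1.4633 / 0.25 = 5.8530
A₂/A₁ = e^5.8530 ≈ 348.3

348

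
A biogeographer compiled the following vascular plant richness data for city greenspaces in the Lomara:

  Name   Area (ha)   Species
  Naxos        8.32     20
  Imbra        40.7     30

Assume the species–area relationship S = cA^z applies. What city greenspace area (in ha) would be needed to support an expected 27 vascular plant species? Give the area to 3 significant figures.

26.9 ha

z = ln(30/20) / ln(40.7/8.32) = 0.4055 / 1.5876 = 0.2554
c = 20 / 8.32^0.2554 = 20 / 1.718 = 11.64
A = (27/11.64)^(1/0.2554) ⇒ ln A = ln(2.319)/0.2554 = 3.2937
A = e^3.2937 ≈ 26.94 ha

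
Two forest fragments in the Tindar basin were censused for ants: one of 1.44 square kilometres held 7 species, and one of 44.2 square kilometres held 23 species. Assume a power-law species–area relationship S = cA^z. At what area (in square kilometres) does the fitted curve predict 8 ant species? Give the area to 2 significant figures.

z = ln(23/7) / ln(44.2/1.44) = 1.1896 / 3.4241 = 0.3474
c = 7 / 1.44^0.3474 = 7 / 1.135 = 6.167
A = (8/6.167)^(1/0.3474) ⇒ ln A = ln(1.297)/0.3474 = 0.7490
A = e^0.7490 ≈ 2.115 square kilometres

2.1 square kilometres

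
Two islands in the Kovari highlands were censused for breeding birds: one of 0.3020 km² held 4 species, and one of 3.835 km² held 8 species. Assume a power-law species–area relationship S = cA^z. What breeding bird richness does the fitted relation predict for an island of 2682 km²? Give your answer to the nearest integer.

48

z = ln(8/4) / ln(3.835/0.302) = 0.6931 / 2.5415 = 0.2727
c = 4 / 0.302^0.2727 = 4 / 0.7214 = 5.545
S₃ = 5.545 × 2682^0.2727 = 5.545 × 8.611 ≈ 47.75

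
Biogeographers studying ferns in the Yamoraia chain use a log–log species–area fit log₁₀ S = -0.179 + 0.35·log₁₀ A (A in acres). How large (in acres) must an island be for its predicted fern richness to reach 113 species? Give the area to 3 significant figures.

113 = 0.6622 × A^0.35  ⇒  A^0.35 = 113/0.6622 = 170.6
ln A = ln(170.6) / 0.35 = 5.1396 / 0.35 = 14.6844
A = e^14.6844 ≈ 2384333 acres

2380000 acres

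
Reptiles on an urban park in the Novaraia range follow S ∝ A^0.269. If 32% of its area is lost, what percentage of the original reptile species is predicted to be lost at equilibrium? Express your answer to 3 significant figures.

S_new/S_old = (A_new/A_old)^z = 0.68^0.269
= exp(0.269 × ln 0.68) = exp(0.269 × -0.3857) = exp(-0.1037) ≈ 0.9015
Fraction lost = 1 − 0.9015 = 0.09854

9.85%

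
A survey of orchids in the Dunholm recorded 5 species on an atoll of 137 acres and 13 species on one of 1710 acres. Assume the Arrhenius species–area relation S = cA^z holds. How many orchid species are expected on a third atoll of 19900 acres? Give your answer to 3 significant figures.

z = ln(13/5) / ln(1710/137) = 0.9555 / 2.5243 = 0.3785
c = 5 / 137^0.3785 = 5 / 6.439 = 0.7765
S₃ = 0.7765 × 19900^0.3785 = 0.7765 × 42.39 ≈ 32.92

32.9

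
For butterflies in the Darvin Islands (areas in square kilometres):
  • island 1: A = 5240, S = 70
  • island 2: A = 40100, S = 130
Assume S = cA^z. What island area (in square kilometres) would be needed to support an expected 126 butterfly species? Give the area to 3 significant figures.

36200 square kilometres

z = ln(130/70) / ln(40100/5240) = 0.6190 / 2.0351 = 0.3042
c = 70 / 5240^0.3042 = 70 / 13.53 = 5.173
A = (126/5.173)^(1/0.3042) ⇒ ln A = ln(24.36)/0.3042 = 10.4964
A = e^10.4964 ≈ 36185 square kilometres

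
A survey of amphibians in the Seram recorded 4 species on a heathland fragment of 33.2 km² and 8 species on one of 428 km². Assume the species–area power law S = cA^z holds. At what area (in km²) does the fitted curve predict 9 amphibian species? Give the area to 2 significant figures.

z = ln(8/4) / ln(428/33.2) = 0.6931 / 2.5566 = 0.2711
c = 4 / 33.2^0.2711 = 4 / 2.585 = 1.548
A = (9/1.548)^(1/0.2711) ⇒ ln A = ln(5.816)/0.2711 = 6.4935
A = e^6.4935 ≈ 660.9 km²

660 km²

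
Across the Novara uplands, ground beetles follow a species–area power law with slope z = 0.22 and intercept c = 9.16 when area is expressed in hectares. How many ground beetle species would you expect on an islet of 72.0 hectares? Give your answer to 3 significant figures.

S = 9.16 × 72^0.22
ln S = ln 9.16 + 0.22 × ln 72 = 2.2148 + 0.22 × 4.2767 = 3.1557
S = e^3.1557 ≈ 23.47

23.5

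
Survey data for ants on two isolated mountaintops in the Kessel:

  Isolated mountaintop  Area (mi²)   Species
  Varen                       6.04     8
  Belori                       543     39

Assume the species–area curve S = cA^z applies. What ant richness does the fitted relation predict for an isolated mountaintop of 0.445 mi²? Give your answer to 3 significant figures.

z = ln(39/8) / ln(543/6.04) = 1.5841 / 4.4987 = 0.3521
c = 8 / 6.04^0.3521 = 8 / 1.884 = 4.247
S₃ = 4.247 × 0.445^0.3521 = 4.247 × 0.7519 ≈ 3.193

3.19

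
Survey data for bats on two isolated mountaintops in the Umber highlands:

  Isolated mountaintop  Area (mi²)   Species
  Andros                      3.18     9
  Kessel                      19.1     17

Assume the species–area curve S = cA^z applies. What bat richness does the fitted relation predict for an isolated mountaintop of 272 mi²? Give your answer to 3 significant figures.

43.6

z = ln(17/9) / ln(19.1/3.18) = 0.6360 / 1.7928 = 0.3547
c = 9 / 3.18^0.3547 = 9 / 1.507 = 5.97
S₃ = 5.97 × 272^0.3547 = 5.97 × 7.306 ≈ 43.62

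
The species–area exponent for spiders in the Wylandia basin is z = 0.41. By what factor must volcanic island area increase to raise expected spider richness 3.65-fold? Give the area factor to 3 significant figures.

23.5

(A₂/A₁)^0.41 = 3.65, so A₂/A₁ = 3.65^(1/0.41) = 3.65^2.439
ln(A₂/A₁) = ln 3.65 / 0.41 = 1.2947 / 0.41 = 3.1579
A₂/A₁ = e^3.1579 ≈ 23.52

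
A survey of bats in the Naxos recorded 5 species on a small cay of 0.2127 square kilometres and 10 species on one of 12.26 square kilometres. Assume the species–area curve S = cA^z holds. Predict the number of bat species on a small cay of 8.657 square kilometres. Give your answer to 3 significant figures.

z = ln(10/5) / ln(12.26/0.2127) = 0.6931 / 4.0542 = 0.1710
c = 5 / 0.2127^0.1710 = 5 / 0.7675 = 6.515
S₃ = 6.515 × 8.657^0.1710 = 6.515 × 1.446 ≈ 9.422

9.42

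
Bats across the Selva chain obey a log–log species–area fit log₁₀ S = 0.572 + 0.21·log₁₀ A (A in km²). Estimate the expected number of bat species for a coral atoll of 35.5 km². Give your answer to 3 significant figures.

S = 3.733 × 35.5^0.21
ln S = ln 3.733 + 0.21 × ln 35.5 = 1.3171 + 0.21 × 3.5695 = 2.0667
S = e^2.0667 ≈ 7.899

7.90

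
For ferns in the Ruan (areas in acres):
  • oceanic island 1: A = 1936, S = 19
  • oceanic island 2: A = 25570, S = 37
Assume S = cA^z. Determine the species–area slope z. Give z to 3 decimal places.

Taking logs: ln S = ln c + z ln A, so z = (ln S₂ − ln S₁)/(ln A₂ − ln A₁).
z = ln(37/19) / ln(25570/1936) = ln(1.947) / ln(13.21) = 0.6665 / 2.5808 = 0.2582

0.258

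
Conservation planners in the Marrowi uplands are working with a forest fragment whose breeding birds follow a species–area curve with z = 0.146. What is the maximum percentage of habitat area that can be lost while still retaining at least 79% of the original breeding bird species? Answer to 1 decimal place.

Need (A_new/A_old)^0.146 = 0.79, so A_new/A_old = 0.79^(1/0.146) = 0.79^6.849
ln(A_new/A_old) = ln 0.79 / 0.146 = -0.2357 / 0.146 = -1.6145
A_new/A_old = e^-1.6145 ≈ 0.199
Fraction that can be lost = 1 − 0.199 = 0.801

80.1%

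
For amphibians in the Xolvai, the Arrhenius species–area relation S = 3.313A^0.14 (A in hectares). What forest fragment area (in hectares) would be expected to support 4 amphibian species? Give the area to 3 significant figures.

4 = 3.313 × A^0.14  ⇒  A^0.14 = 4/3.313 = 1.207
ln A = ln(1.207) / 0.14 = 0.1884 / 0.14 = 1.3460
A = e^1.3460 ≈ 3.842 hectares

3.84 hectares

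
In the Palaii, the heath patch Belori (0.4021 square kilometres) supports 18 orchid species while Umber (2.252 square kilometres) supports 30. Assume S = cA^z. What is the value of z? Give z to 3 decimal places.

Taking logs: ln S = ln c + z ln A, so z = (ln S₂ − ln S₁)/(ln A₂ − ln A₁).
z = ln(30/18) / ln(2.252/0.4021) = ln(1.667) / ln(5.601) = 0.5108 / 1.7229 = 0.2965

0.296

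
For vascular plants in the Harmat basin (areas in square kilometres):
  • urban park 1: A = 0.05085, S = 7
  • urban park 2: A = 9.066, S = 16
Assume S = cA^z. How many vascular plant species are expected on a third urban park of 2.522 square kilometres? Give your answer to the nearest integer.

13

z = ln(16/7) / ln(9.066/0.05085) = 0.8267 / 5.1834 = 0.1595
c = 7 / 0.05085^0.1595 = 7 / 0.6218 = 11.26
S₃ = 11.26 × 2.522^0.1595 = 11.26 × 1.159 ≈ 13.05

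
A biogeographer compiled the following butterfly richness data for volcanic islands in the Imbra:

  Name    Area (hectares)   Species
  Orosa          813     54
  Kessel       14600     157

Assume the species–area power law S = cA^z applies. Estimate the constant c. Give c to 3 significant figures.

4.54

z = ln(S₂/S₁) / ln(A₂/A₁) = ln(157/54) / ln(14600/813) = 1.0673 / 2.8880 = 0.3695
c = S₁ / A₁^z = 54 / 813^0.3695 = 54 / 11.9 = 4.539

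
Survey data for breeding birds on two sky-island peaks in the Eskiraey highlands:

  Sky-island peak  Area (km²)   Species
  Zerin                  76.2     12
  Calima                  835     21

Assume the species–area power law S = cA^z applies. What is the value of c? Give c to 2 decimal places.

z = ln(S₂/S₁) / ln(A₂/A₁) = ln(21/12) / ln(835/76.2) = 0.5596 / 2.3941 = 0.2338
c = S₁ / A₁^z = 12 / 76.2^0.2338 = 12 / 2.754 = 4.358

4.36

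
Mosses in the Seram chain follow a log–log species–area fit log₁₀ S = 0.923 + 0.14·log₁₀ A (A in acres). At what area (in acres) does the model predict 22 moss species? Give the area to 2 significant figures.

990 acres

22 = 8.375 × A^0.14  ⇒  A^0.14 = 22/8.375 = 2.627
ln A = ln(2.627) / 0.14 = 0.9658 / 0.14 = 6.8983
A = e^6.8983 ≈ 990.5 acres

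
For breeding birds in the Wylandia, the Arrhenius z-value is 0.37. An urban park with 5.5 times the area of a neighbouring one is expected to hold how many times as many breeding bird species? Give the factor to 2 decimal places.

1.88

S₂/S₁ = (A₂/A₁)^z = 5.5^0.37
ln(S₂/S₁) = 0.37 × ln 5.5 = 0.37 × 1.7047 = 0.6308
S₂/S₁ = e^0.6308 ≈ 1.879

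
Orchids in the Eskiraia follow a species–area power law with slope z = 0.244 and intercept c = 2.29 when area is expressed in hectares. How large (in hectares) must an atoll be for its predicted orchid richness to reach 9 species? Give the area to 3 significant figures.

273 hectares

9 = 2.29 × A^0.244  ⇒  A^0.244 = 9/2.29 = 3.93
ln A = ln(3.93) / 0.244 = 1.3687 / 0.244 = 5.6093
A = e^5.6093 ≈ 273 hectares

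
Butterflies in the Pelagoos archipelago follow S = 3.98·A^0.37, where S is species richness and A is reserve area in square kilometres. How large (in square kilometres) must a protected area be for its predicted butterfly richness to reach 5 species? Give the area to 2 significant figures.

5 = 3.98 × A^0.37  ⇒  A^0.37 = 5/3.98 = 1.256
ln A = ln(1.256) / 0.37 = 0.2282 / 0.37 = 0.6166
A = e^0.6166 ≈ 1.853 square kilometres

1.9 square kilometres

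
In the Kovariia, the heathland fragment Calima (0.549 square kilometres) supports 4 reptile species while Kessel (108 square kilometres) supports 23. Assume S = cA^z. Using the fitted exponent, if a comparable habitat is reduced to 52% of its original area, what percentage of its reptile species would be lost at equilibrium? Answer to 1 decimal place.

19.5%

z = ln(23/4) / ln(108/0.549) = 1.7492 / 5.2818 = 0.3312
S_new/S_old = (A_new/A_old)^z = 0.52^0.3312 = exp(0.3312 × -0.6539) = 0.8053
Fraction lost = 1 − 0.8053 = 0.1947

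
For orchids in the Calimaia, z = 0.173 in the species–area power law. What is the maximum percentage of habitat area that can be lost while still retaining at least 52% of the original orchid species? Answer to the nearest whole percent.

Need (A_new/A_old)^0.173 = 0.52, so A_new/A_old = 0.52^(1/0.173) = 0.52^5.78
ln(A_new/A_old) = ln 0.52 / 0.173 = -0.6539 / 0.173 = -3.7799
A_new/A_old = e^-3.7799 ≈ 0.02282
Fraction that can be lost = 1 − 0.02282 = 0.9772

98%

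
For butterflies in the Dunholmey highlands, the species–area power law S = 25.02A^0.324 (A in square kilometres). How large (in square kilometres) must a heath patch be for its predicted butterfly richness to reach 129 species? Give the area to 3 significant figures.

129 = 25.02 × A^0.324  ⇒  A^0.324 = 129/25.02 = 5.156
ln A = ln(5.156) / 0.324 = 1.6401 / 0.324 = 5.0622
A = e^5.0622 ≈ 157.9 square kilometres

158 square kilometres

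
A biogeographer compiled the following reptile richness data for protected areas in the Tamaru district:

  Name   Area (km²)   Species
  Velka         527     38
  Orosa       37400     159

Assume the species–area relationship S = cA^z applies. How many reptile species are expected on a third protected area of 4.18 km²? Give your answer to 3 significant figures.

7.49

z = ln(159/38) / ln(37400/527) = 1.4313 / 4.2622 = 0.3358
c = 38 / 527^0.3358 = 38 / 8.204 = 4.632
S₃ = 4.632 × 4.18^0.3358 = 4.632 × 1.617 ≈ 7.488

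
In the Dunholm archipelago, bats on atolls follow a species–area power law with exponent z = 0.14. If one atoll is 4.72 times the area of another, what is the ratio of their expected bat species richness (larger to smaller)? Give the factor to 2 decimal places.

1.24

S₂/S₁ = (A₂/A₁)^z = 4.72^0.14
ln(S₂/S₁) = 0.14 × ln 4.72 = 0.14 × 1.5518 = 0.2173
S₂/S₁ = e^0.2173 ≈ 1.243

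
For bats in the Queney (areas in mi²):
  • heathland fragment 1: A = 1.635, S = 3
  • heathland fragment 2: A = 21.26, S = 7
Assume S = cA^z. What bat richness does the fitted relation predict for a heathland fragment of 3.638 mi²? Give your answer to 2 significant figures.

3.9

z = ln(7/3) / ln(21.26/1.635) = 0.8473 / 2.5652 = 0.3303
c = 3 / 1.635^0.3303 = 3 / 1.176 = 2.55
S₃ = 2.55 × 3.638^0.3303 = 2.55 × 1.532 ≈ 3.907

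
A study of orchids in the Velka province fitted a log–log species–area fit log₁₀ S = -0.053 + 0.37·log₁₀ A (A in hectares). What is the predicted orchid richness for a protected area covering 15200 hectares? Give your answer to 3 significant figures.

31.2

S = 0.8851 × 15200^0.37
ln S = ln 0.8851 + 0.37 × ln 15200 = -0.1220 + 0.37 × 9.6291 = 3.4407
S = e^3.4407 ≈ 31.21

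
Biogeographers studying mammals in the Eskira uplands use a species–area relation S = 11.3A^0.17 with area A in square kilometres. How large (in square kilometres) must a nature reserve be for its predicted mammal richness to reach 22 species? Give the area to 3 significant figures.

22 = 11.3 × A^0.17  ⇒  A^0.17 = 22/11.3 = 1.947
ln A = ln(1.947) / 0.17 = 0.6662 / 0.17 = 3.9191
A = e^3.9191 ≈ 50.35 square kilometres

50.4 square kilometres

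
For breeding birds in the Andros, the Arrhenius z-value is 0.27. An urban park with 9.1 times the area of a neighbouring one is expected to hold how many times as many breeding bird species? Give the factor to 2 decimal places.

S₂/S₁ = (A₂/A₁)^z = 9.1^0.27
ln(S₂/S₁) = 0.27 × ln 9.1 = 0.27 × 2.2083 = 0.5962
S₂/S₁ = e^0.5962 ≈ 1.815

1.82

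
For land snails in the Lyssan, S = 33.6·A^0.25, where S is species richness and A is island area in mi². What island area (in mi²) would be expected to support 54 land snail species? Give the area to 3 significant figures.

6.67 mi²

54 = 33.6 × A^0.25  ⇒  A^0.25 = 54/33.6 = 1.607
ln A = ln(1.607) / 0.25 = 0.4745 / 0.25 = 1.8978
A = e^1.8978 ≈ 6.671 mi²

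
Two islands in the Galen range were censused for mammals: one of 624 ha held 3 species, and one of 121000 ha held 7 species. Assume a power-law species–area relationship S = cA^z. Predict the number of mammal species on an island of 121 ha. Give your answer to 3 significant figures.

z = ln(7/3) / ln(121000/624) = 0.8473 / 5.2674 = 0.1609
c = 3 / 624^0.1609 = 3 / 2.816 = 1.065
S₃ = 1.065 × 121^0.1609 = 1.065 × 2.163 ≈ 2.304

2.30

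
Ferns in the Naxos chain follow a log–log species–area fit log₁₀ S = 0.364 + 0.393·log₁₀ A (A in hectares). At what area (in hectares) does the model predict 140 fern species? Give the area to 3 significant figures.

34300 hectares

140 = 2.312 × A^0.393  ⇒  A^0.393 = 140/2.312 = 60.55
ln A = ln(60.55) / 0.393 = 4.1035 / 0.393 = 10.4415
A = e^10.4415 ≈ 34251 hectares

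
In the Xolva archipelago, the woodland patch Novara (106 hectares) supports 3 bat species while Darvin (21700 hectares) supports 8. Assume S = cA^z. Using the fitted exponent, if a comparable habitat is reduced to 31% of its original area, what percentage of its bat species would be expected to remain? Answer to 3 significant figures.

z = ln(8/3) / ln(21700/106) = 0.9808 / 5.3216 = 0.1843
S_new/S_old = (A_new/A_old)^z = 0.31^0.1843 = exp(0.1843 × -1.1712) = 0.8058

80.6%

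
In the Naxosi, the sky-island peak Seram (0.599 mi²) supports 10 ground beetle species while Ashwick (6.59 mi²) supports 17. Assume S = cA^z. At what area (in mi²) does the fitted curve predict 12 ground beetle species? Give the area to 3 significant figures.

z = ln(17/10) / ln(6.59/0.599) = 0.5306 / 2.3980 = 0.2213
c = 10 / 0.599^0.2213 = 10 / 0.8928 = 11.2
A = (12/11.2)^(1/0.2213) ⇒ ln A = ln(1.071)/0.2213 = 0.3115
A = e^0.3115 ≈ 1.365 mi²

1.37 mi²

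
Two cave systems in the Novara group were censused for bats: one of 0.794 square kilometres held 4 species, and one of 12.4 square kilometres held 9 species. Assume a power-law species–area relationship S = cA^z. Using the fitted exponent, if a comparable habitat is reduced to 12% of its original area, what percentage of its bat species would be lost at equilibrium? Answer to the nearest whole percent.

47%

z = ln(9/4) / ln(12.4/0.794) = 0.8109 / 2.7484 = 0.2951
S_new/S_old = (A_new/A_old)^z = 0.12^0.2951 = exp(0.2951 × -2.1203) = 0.5349
Fraction lost = 1 − 0.5349 = 0.4651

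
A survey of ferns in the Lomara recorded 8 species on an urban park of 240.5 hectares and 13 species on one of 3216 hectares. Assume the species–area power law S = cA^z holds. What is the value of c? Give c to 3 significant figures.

z = ln(S₂/S₁) / ln(A₂/A₁) = ln(13/8) / ln(3216/240.5) = 0.4855 / 2.5932 = 0.1872
c = S₁ / A₁^z = 8 / 240.5^0.1872 = 8 / 2.791 = 2.866

2.87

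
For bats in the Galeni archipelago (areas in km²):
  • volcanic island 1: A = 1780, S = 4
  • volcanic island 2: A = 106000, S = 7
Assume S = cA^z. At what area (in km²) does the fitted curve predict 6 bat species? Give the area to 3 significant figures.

34400 km²

z = ln(7/4) / ln(106000/1780) = 0.5596 / 4.0868 = 0.1369
c = 4 / 1780^0.1369 = 4 / 2.787 = 1.435
A = (6/1.435)^(1/0.1369) ⇒ ln A = ln(4.18)/0.1369 = 10.4454
A = e^10.4454 ≈ 34387 km²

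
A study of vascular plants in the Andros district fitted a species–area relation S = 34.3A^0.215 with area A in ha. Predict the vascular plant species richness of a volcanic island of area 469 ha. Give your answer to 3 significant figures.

S = 34.3 × 469^0.215
ln S = ln 34.3 + 0.215 × ln 469 = 3.5351 + 0.215 × 6.1506 = 4.8575
S = e^4.8575 ≈ 128.7

129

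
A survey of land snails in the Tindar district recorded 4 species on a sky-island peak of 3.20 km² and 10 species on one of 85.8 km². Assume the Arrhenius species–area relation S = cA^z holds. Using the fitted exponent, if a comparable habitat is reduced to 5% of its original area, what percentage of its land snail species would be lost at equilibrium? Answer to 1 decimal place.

56.6%

z = ln(10/4) / ln(85.8/3.2) = 0.9163 / 3.2889 = 0.2786
S_new/S_old = (A_new/A_old)^z = 0.05^0.2786 = exp(0.2786 × -2.9957) = 0.434
Fraction lost = 1 − 0.434 = 0.566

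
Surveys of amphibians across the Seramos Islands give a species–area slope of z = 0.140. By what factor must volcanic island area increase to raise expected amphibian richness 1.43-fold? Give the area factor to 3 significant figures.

12.9

(A₂/A₁)^0.14 = 1.43, so A₂/A₁ = 1.43^(1/0.14) = 1.43^7.143
ln(A₂/A₁) = ln 1.43 / 0.14 = 0.3577 / 0.14 = 2.5548
A₂/A₁ = e^2.5548 ≈ 12.87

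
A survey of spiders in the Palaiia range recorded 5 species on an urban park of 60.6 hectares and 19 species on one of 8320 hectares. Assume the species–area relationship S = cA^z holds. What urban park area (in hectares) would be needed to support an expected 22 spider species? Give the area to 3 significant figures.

z = ln(19/5) / ln(8320/60.6) = 1.3350 / 4.9221 = 0.2712
c = 5 / 60.6^0.2712 = 5 / 3.044 = 1.643
A = (22/1.643)^(1/0.2712) ⇒ ln A = ln(13.39)/0.2712 = 9.5669
A = e^9.5669 ≈ 14285 hectares

14300 hectares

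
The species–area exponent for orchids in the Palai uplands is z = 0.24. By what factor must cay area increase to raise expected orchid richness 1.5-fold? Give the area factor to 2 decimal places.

(A₂/A₁)^0.24 = 1.5, so A₂/A₁ = 1.5^(1/0.24) = 1.5^4.167
ln(A₂/A₁) = ln 1.5 / 0.24 = 0.4055 / 0.24 = 1.6894
A₂/A₁ = e^1.6894 ≈ 5.416

5.42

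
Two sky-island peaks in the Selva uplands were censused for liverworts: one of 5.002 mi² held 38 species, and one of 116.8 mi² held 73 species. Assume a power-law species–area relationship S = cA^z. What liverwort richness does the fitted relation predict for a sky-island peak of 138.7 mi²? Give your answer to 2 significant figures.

76

z = ln(73/38) / ln(116.8/5.002) = 0.6529 / 3.1506 = 0.2072
c = 38 / 5.002^0.2072 = 38 / 1.396 = 27.22
S₃ = 27.22 × 138.7^0.2072 = 27.22 × 2.779 ≈ 75.65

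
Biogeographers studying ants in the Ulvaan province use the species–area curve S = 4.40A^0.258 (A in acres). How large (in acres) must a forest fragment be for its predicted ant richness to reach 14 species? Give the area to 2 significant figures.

14 = 4.4 × A^0.258  ⇒  A^0.258 = 14/4.4 = 3.182
ln A = ln(3.182) / 0.258 = 1.1575 / 0.258 = 4.4863
A = e^4.4863 ≈ 88.79 acres

89 acres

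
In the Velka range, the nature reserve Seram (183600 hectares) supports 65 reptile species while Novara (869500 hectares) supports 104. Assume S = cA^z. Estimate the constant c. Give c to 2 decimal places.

z = ln(S₂/S₁) / ln(A₂/A₁) = ln(104/65) / ln(869500/183600) = 0.4700 / 1.5552 = 0.3022
c = S₁ / A₁^z = 65 / 183600^0.3022 = 65 / 38.98 = 1.667

1.67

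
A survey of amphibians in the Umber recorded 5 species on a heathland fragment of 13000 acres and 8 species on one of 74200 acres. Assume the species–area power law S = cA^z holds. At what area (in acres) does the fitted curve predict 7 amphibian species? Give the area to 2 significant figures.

45000 acres

z = ln(8/5) / ln(74200/13000) = 0.4700 / 1.7418 = 0.2698
c = 5 / 13000^0.2698 = 5 / 12.89 = 0.388
A = (7/0.388)^(1/0.2698) ⇒ ln A = ln(18.04)/0.2698 = 10.7197
A = e^10.7197 ≈ 45236 acres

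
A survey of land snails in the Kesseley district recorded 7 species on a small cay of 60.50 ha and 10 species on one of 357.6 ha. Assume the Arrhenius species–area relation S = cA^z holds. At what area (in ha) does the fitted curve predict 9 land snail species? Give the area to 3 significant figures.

z = ln(10/7) / ln(357.6/60.5) = 0.3567 / 1.7768 = 0.2007
c = 7 / 60.5^0.2007 = 7 / 2.279 = 3.072
A = (9/3.072)^(1/0.2007) ⇒ ln A = ln(2.93)/0.2007 = 5.3546
A = e^5.3546 ≈ 211.6 ha

212 ha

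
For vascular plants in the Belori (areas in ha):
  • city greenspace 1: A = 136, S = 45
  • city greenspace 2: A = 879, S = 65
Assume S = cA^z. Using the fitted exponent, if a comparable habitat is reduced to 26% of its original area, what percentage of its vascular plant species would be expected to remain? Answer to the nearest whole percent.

77%

z = ln(65/45) / ln(879/136) = 0.3677 / 1.8661 = 0.1971
S_new/S_old = (A_new/A_old)^z = 0.26^0.1971 = exp(0.1971 × -1.3471) = 0.7669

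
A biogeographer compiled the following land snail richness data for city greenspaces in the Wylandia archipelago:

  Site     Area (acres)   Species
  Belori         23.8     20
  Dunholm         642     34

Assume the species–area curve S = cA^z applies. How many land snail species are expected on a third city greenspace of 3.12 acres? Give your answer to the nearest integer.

14

z = ln(34/20) / ln(642/23.8) = 0.5306 / 3.2949 = 0.1610
c = 20 / 23.8^0.1610 = 20 / 1.666 = 12
S₃ = 12 × 3.12^0.1610 = 12 × 1.201 ≈ 14.42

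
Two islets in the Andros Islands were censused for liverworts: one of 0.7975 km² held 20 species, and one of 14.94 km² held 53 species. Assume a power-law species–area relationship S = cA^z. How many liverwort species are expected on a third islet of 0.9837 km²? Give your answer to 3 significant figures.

21.4

z = ln(53/20) / ln(14.94/0.7975) = 0.9746 / 2.9303 = 0.3326
c = 20 / 0.7975^0.3326 = 20 / 0.9275 = 21.56
S₃ = 21.56 × 0.9837^0.3326 = 21.56 × 0.9945 ≈ 21.45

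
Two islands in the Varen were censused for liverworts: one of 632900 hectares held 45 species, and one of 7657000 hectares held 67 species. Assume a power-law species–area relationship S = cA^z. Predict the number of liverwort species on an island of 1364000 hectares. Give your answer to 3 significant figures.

50.9

z = ln(67/45) / ln(7657000/632900) = 0.3980 / 2.4931 = 0.1597
c = 45 / 632900^0.1597 = 45 / 8.437 = 5.333
S₃ = 5.333 × 1364000^0.1597 = 5.333 × 9.538 ≈ 50.87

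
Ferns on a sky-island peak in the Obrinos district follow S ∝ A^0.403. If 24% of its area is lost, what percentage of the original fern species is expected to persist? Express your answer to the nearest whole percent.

90%

S_new/S_old = (A_new/A_old)^z = 0.76^0.403
= exp(0.403 × ln 0.76) = exp(0.403 × -0.2744) = exp(-0.1106) ≈ 0.8953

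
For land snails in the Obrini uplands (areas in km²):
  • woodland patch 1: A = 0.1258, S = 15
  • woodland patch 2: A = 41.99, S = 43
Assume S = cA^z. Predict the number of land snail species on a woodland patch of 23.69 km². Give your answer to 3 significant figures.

38.8

z = ln(43/15) / ln(41.99/0.1258) = 1.0531 / 5.8105 = 0.1812
c = 15 / 0.1258^0.1812 = 15 / 0.6868 = 21.84
S₃ = 21.84 × 23.69^0.1812 = 21.84 × 1.775 ≈ 38.76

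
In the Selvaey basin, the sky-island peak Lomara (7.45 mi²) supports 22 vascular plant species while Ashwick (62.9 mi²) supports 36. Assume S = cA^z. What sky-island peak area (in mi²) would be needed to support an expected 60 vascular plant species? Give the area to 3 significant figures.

z = ln(36/22) / ln(62.9/7.45) = 0.4925 / 2.1333 = 0.2308
c = 22 / 7.45^0.2308 = 22 / 1.59 = 13.84
A = (60/13.84)^(1/0.2308) ⇒ ln A = ln(4.336)/0.2308 = 6.3544
A = e^6.3544 ≈ 575 mi²

575 mi²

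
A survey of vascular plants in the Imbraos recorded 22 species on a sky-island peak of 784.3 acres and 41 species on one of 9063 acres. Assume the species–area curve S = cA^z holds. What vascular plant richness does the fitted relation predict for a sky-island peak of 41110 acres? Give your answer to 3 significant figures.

60.2

z = ln(41/22) / ln(9063/784.3) = 0.6225 / 2.4472 = 0.2544
c = 22 / 784.3^0.2544 = 22 / 5.449 = 4.037
S₃ = 4.037 × 41110^0.2544 = 4.037 × 14.92 ≈ 60.23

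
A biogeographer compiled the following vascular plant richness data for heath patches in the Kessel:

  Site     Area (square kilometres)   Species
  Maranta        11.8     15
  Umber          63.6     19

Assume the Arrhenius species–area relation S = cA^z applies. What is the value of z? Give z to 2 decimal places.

0.14

Taking logs: ln S = ln c + z ln A, so z = (ln S₂ − ln S₁)/(ln A₂ − ln A₁).
z = ln(19/15) / ln(63.6/11.8) = ln(1.267) / ln(5.39) = 0.2364 / 1.6845 = 0.1403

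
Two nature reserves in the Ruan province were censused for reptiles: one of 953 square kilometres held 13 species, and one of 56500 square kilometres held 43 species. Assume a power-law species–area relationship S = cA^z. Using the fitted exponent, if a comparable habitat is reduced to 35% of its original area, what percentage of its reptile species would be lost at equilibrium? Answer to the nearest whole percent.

z = ln(43/13) / ln(56500/953) = 1.1963 / 4.0824 = 0.2930
S_new/S_old = (A_new/A_old)^z = 0.35^0.2930 = exp(0.2930 × -1.0498) = 0.7352
Fraction lost = 1 − 0.7352 = 0.2648

26%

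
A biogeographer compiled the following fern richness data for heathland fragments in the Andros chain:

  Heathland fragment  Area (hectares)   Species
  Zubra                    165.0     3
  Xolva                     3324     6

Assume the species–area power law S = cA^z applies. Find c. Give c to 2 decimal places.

0.92

z = ln(S₂/S₁) / ln(A₂/A₁) = ln(6/3) / ln(3324/165) = 0.6931 / 3.0030 = 0.2308
c = S₁ / A₁^z = 3 / 165^0.2308 = 3 / 3.25 = 0.9232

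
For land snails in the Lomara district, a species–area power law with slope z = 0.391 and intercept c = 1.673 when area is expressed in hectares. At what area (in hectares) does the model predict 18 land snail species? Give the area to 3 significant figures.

435 hectares

18 = 1.673 × A^0.391  ⇒  A^0.391 = 18/1.673 = 10.76
ln A = ln(10.76) / 0.391 = 2.3758 / 0.391 = 6.0761
A = e^6.0761 ≈ 435.3 hectares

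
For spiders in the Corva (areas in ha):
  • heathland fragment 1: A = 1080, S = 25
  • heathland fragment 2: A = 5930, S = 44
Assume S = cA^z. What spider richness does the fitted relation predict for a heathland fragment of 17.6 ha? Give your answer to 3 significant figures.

z = ln(44/25) / ln(5930/1080) = 0.5653 / 1.7031 = 0.3319
c = 25 / 1080^0.3319 = 25 / 10.16 = 2.461
S₃ = 2.461 × 17.6^0.3319 = 2.461 × 2.591 ≈ 6.375

6.37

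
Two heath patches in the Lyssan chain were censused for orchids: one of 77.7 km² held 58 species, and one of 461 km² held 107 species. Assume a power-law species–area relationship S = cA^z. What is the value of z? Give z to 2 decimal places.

0.34

Taking logs: ln S = ln c + z ln A, so z = (ln S₂ − ln S₁)/(ln A₂ − ln A₁).
z = ln(107/58) / ln(461/77.7) = ln(1.845) / ln(5.933) = 0.6124 / 1.7805 = 0.3439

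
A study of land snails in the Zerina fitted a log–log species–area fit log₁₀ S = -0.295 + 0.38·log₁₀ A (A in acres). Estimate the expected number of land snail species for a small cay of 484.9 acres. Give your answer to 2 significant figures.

5.3

S = 0.507 × 484.9^0.38 = 0.507 × 10.48 ≈ 5.316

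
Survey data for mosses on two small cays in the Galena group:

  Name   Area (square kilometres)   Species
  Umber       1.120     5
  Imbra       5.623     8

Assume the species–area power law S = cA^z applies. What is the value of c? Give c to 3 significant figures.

4.84

z = ln(S₂/S₁) / ln(A₂/A₁) = ln(8/5) / ln(5.623/1.12) = 0.4700 / 1.6135 = 0.2913
c = S₁ / A₁^z = 5 / 1.12^0.2913 = 5 / 1.034 = 4.838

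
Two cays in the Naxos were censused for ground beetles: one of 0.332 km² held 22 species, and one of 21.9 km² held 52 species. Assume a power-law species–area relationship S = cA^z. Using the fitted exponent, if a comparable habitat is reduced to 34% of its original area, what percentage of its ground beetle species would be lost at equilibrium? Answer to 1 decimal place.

z = ln(52/22) / ln(21.9/0.332) = 0.8602 / 4.1891 = 0.2053
S_new/S_old = (A_new/A_old)^z = 0.34^0.2053 = exp(0.2053 × -1.0788) = 0.8013
Fraction lost = 1 − 0.8013 = 0.1987

19.9%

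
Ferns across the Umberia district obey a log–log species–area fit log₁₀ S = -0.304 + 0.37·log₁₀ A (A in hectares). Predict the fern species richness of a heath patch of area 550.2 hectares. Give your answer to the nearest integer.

5

S = 0.4966 × 550.2^0.37
ln S = ln 0.4966 + 0.37 × ln 550.2 = -0.7000 + 0.37 × 6.3103 = 1.6348
S = e^1.6348 ≈ 5.129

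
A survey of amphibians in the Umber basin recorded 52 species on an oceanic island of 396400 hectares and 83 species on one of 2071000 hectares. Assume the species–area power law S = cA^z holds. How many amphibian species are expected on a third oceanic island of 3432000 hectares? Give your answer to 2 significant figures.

z = ln(83/52) / ln(2071000/396400) = 0.4676 / 1.6534 = 0.2828
c = 52 / 396400^0.2828 = 52 / 38.3 = 1.358
S₃ = 1.358 × 3432000^0.2828 = 1.358 × 70.53 ≈ 95.75

96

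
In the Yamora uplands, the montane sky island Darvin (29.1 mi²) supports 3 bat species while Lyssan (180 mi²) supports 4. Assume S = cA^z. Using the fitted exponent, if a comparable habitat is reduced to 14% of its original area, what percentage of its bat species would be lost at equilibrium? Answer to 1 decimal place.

26.7%

z = ln(4/3) / ln(180/29.1) = 0.2877 / 1.8222 = 0.1579
S_new/S_old = (A_new/A_old)^z = 0.14^0.1579 = exp(0.1579 × -1.9661) = 0.7332
Fraction lost = 1 − 0.7332 = 0.2668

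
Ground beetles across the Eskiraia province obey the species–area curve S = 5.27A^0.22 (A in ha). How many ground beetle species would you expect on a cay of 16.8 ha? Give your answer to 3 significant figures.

S = 5.27 × 16.8^0.22 = 5.27 × 1.86 ≈ 9.803

9.80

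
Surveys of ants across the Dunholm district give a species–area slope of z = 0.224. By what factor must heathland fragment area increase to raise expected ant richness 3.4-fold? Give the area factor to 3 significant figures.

236

(A₂/A₁)^0.224 = 3.4, so A₂/A₁ = 3.4^(1/0.224) = 3.4^4.464
ln(A₂/A₁) = ln 3.4 / 0.224 = 1.2238 / 0.224 = 5.4633
A₂/A₁ = e^5.4633 ≈ 235.9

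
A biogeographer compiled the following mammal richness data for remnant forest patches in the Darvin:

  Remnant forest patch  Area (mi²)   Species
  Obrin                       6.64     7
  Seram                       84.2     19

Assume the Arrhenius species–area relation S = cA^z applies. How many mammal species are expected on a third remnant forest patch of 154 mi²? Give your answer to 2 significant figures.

z = ln(19/7) / ln(84.2/6.64) = 0.9985 / 2.5401 = 0.3931
c = 7 / 6.64^0.3931 = 7 / 2.105 = 3.326
S₃ = 3.326 × 154^0.3931 = 3.326 × 7.243 ≈ 24.09

24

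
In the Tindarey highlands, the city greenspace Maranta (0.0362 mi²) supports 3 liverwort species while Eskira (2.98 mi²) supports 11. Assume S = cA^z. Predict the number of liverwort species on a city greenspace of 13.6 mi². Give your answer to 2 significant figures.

17

z = ln(11/3) / ln(2.98/0.0362) = 1.2993 / 4.4106 = 0.2946
c = 3 / 0.0362^0.2946 = 3 / 0.3762 = 7.974
S₃ = 7.974 × 13.6^0.2946 = 7.974 × 2.157 ≈ 17.2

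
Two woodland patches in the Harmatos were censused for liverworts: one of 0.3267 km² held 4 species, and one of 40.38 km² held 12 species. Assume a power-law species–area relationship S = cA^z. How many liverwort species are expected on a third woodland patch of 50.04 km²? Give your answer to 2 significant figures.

z = ln(12/4) / ln(40.38/0.3267) = 1.0986 / 4.8170 = 0.2281
c = 4 / 0.3267^0.2281 = 4 / 0.7748 = 5.163
S₃ = 5.163 × 50.04^0.2281 = 5.163 × 2.441 ≈ 12.6

13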